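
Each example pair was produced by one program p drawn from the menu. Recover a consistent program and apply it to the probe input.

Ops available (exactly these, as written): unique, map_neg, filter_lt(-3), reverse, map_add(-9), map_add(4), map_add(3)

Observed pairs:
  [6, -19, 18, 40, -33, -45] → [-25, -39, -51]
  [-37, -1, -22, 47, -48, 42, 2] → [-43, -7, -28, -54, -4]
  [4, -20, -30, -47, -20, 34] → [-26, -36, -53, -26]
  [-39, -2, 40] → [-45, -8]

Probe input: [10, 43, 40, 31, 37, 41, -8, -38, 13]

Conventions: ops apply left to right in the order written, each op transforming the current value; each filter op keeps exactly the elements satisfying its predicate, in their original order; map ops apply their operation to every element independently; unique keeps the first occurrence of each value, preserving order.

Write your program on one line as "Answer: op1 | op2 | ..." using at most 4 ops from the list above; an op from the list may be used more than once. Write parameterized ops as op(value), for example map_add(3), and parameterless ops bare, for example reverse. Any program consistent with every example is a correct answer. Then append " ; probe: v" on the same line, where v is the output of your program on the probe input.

map_add(3) | map_add(-9) | filter_lt(-3) ; probe: [-14, -44]

Check, running the answer program on each example:
  [6, -19, 18, 40, -33, -45] -> [9, -16, 21, 43, -30, -42] -> [0, -25, 12, 34, -39, -51] -> [-25, -39, -51]
  [-37, -1, -22, 47, -48, 42, 2] -> [-34, 2, -19, 50, -45, 45, 5] -> [-43, -7, -28, 41, -54, 36, -4] -> [-43, -7, -28, -54, -4]
  [4, -20, -30, -47, -20, 34] -> [7, -17, -27, -44, -17, 37] -> [-2, -26, -36, -53, -26, 28] -> [-26, -36, -53, -26]
  [-39, -2, 40] -> [-36, 1, 43] -> [-45, -8, 34] -> [-45, -8]
  probe: [10, 43, 40, 31, 37, 41, -8, -38, 13] -> [13, 46, 43, 34, 40, 44, -5, -35, 16] -> [4, 37, 34, 25, 31, 35, -14, -44, 7] -> [-14, -44]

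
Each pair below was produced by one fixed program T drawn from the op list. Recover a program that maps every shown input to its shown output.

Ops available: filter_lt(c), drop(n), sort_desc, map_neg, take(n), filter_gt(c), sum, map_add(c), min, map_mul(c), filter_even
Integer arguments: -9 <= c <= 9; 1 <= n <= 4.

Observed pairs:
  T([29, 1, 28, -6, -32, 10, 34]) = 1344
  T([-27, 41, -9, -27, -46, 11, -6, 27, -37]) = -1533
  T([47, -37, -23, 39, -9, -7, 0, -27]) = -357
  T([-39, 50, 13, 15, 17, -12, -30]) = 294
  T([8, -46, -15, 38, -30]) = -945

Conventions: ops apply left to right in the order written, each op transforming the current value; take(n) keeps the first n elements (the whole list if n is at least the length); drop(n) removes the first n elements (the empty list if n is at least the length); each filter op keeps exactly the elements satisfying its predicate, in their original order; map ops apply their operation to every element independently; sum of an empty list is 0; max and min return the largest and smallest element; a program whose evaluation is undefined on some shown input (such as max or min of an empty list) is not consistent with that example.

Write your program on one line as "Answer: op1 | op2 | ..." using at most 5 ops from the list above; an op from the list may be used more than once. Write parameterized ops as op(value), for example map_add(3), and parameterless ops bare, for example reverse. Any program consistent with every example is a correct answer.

map_neg | sort_desc | map_mul(7) | map_mul(-3) | sum

Check, running the answer program on each example:
  [29, 1, 28, -6, -32, 10, 34] -> [-29, -1, -28, 6, 32, -10, -34] -> [32, 6, -1, -10, -28, -29, -34] -> [224, 42, -7, -70, -196, -203, -238] -> [-672, -126, 21, 210, 588, 609, 714] -> 1344
  [-27, 41, -9, -27, -46, 11, -6, 27, -37] -> [27, -41, 9, 27, 46, -11, 6, -27, 37] -> [46, 37, 27, 27, 9, 6, -11, -27, -41] -> [322, 259, 189, 189, 63, 42, -77, -189, -287] -> [-966, -777, -567, -567, -189, -126, 231, 567, 861] -> -1533
  [47, -37, -23, 39, -9, -7, 0, -27] -> [-47, 37, 23, -39, 9, 7, 0, 27] -> [37, 27, 23, 9, 7, 0, -39, -47] -> [259, 189, 161, 63, 49, 0, -273, -329] -> [-777, -567, -483, -189, -147, 0, 819, 987] -> -357
  [-39, 50, 13, 15, 17, -12, -30] -> [39, -50, -13, -15, -17, 12, 30] -> [39, 30, 12, -13, -15, -17, -50] -> [273, 210, 84, -91, -105, -119, -350] -> [-819, -630, -252, 273, 315, 357, 1050] -> 294
  [8, -46, -15, 38, -30] -> [-8, 46, 15, -38, 30] -> [46, 30, 15, -8, -38] -> [322, 210, 105, -56, -266] -> [-966, -630, -315, 168, 798] -> -945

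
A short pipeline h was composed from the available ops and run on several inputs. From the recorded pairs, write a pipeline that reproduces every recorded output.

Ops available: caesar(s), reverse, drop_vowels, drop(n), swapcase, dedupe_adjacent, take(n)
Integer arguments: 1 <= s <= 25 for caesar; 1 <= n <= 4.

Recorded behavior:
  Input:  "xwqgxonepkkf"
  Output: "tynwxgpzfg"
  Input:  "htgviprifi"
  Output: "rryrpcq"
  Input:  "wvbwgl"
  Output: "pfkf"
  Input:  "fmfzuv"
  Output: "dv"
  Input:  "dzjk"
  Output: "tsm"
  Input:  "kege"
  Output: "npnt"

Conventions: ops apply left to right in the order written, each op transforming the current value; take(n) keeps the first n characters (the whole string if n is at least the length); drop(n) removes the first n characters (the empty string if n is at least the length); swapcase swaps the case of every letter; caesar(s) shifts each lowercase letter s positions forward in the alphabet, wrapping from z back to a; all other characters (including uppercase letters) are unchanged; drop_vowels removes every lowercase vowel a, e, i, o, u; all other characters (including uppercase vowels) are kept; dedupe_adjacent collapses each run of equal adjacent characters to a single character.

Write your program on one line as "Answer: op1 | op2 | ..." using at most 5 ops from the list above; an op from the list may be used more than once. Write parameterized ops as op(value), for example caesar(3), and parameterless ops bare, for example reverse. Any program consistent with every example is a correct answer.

caesar(9) | dedupe_adjacent | reverse | drop_vowels

Check, running the answer program on each example:
  "xwqgxonepkkf" -> "gfzpgxwnytto" -> "gfzpgxwnyto" -> "otynwxgpzfg" -> "tynwxgpzfg"
  "htgviprifi" -> "qcperyaror" -> "qcperyaror" -> "rorayrepcq" -> "rryrpcq"
  "wvbwgl" -> "fekfpu" -> "fekfpu" -> "upfkef" -> "pfkf"
  "fmfzuv" -> "ovoide" -> "ovoide" -> "ediovo" -> "dv"
  "dzjk" -> "mist" -> "mist" -> "tsim" -> "tsm"
  "kege" -> "tnpn" -> "tnpn" -> "npnt" -> "npnt"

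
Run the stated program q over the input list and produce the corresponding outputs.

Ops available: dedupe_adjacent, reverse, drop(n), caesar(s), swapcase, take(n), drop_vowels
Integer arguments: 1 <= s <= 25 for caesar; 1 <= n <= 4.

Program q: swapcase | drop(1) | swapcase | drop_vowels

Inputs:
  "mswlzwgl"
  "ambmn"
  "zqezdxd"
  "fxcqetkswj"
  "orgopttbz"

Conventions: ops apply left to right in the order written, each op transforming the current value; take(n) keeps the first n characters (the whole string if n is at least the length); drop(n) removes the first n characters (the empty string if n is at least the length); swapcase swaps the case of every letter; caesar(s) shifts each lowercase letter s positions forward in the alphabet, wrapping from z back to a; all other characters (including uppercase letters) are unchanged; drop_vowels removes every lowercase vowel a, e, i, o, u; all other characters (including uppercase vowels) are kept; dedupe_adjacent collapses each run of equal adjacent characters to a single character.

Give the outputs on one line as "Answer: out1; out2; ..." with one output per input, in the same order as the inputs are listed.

"swlzwgl"; "mbmn"; "qzdxd"; "xcqtkswj"; "rgpttbz"

Execution, op by op:
  "mswlzwgl" -> "MSWLZWGL" -> "SWLZWGL" -> "swlzwgl" -> "swlzwgl"
  "ambmn" -> "AMBMN" -> "MBMN" -> "mbmn" -> "mbmn"
  "zqezdxd" -> "ZQEZDXD" -> "QEZDXD" -> "qezdxd" -> "qzdxd"
  "fxcqetkswj" -> "FXCQETKSWJ" -> "XCQETKSWJ" -> "xcqetkswj" -> "xcqtkswj"
  "orgopttbz" -> "ORGOPTTBZ" -> "RGOPTTBZ" -> "rgopttbz" -> "rgpttbz"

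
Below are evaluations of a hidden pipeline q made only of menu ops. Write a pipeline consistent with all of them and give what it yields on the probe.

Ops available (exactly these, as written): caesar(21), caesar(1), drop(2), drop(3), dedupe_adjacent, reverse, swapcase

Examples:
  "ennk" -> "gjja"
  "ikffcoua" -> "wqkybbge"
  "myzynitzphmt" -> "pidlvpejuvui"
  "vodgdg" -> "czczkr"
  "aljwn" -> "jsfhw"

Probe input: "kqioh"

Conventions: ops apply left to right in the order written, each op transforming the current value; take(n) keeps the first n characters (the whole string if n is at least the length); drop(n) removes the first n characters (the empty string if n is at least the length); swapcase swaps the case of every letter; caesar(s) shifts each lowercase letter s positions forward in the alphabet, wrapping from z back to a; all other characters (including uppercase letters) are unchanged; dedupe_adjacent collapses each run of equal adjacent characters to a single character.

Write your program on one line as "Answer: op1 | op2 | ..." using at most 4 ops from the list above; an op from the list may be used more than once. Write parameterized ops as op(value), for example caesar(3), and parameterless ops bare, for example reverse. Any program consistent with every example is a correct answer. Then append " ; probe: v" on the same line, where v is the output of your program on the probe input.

caesar(21) | caesar(1) | reverse ; probe: "dkemg"

Check, running the answer program on each example:
  "ennk" -> "ziif" -> "ajjg" -> "gjja"
  "ikffcoua" -> "dfaaxjpv" -> "egbbykqw" -> "wqkybbge"
  "myzynitzphmt" -> "htutidoukcho" -> "iuvujepvldip" -> "pidlvpejuvui"
  "vodgdg" -> "qjybyb" -> "rkzczc" -> "czczkr"
  "aljwn" -> "vgeri" -> "whfsj" -> "jsfhw"
  probe: "kqioh" -> "fldjc" -> "gmekd" -> "dkemg"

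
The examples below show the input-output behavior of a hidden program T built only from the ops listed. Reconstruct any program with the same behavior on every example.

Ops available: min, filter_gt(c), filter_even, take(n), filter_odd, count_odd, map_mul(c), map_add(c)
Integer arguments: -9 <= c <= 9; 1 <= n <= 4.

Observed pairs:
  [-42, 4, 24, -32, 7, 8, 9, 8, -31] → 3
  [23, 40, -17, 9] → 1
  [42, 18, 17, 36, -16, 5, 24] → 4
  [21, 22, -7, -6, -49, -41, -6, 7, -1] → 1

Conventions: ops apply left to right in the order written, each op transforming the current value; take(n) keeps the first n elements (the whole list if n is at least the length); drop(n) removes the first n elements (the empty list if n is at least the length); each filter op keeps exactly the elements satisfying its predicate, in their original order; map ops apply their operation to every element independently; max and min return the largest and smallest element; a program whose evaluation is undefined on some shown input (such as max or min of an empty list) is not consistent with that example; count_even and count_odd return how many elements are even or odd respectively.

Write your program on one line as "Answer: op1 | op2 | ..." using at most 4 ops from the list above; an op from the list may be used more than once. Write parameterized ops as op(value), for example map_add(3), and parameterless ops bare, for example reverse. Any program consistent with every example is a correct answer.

map_add(-3) | filter_gt(2) | count_odd

Check, running the answer program on each example:
  [-42, 4, 24, -32, 7, 8, 9, 8, -31] -> [-45, 1, 21, -35, 4, 5, 6, 5, -34] -> [21, 4, 5, 6, 5] -> 3
  [23, 40, -17, 9] -> [20, 37, -20, 6] -> [20, 37, 6] -> 1
  [42, 18, 17, 36, -16, 5, 24] -> [39, 15, 14, 33, -19, 2, 21] -> [39, 15, 14, 33, 21] -> 4
  [21, 22, -7, -6, -49, -41, -6, 7, -1] -> [18, 19, -10, -9, -52, -44, -9, 4, -4] -> [18, 19, 4] -> 1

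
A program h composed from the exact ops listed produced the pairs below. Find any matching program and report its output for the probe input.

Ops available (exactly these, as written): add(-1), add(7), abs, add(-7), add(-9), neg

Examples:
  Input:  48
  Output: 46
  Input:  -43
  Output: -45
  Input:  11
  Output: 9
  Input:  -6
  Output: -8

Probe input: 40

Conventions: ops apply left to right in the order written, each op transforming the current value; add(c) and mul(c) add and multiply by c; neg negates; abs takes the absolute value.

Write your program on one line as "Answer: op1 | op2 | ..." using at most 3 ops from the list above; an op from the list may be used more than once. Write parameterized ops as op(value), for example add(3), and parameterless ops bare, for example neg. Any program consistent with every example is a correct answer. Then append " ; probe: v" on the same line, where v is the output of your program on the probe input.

add(7) | add(-9) ; probe: 38

Check, running the answer program on each example:
  48 -> 55 -> 46
  -43 -> -36 -> -45
  11 -> 18 -> 9
  -6 -> 1 -> -8
  probe: 40 -> 47 -> 38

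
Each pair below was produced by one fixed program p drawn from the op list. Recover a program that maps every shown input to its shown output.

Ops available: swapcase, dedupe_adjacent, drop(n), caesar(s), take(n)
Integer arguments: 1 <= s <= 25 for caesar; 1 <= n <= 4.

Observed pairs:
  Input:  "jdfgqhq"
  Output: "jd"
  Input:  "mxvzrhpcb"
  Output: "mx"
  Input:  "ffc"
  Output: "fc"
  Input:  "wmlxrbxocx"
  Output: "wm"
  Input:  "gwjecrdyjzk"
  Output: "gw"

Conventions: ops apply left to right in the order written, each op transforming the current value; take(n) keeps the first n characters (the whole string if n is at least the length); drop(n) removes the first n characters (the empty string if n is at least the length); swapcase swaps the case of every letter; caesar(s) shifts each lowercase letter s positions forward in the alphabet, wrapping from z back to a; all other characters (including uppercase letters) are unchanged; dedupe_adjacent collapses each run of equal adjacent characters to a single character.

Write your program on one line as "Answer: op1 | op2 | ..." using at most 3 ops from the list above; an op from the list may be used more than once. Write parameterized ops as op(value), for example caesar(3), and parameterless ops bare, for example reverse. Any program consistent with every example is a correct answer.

dedupe_adjacent | take(2)

Check, running the answer program on each example:
  "jdfgqhq" -> "jdfgqhq" -> "jd"
  "mxvzrhpcb" -> "mxvzrhpcb" -> "mx"
  "ffc" -> "fc" -> "fc"
  "wmlxrbxocx" -> "wmlxrbxocx" -> "wm"
  "gwjecrdyjzk" -> "gwjecrdyjzk" -> "gw"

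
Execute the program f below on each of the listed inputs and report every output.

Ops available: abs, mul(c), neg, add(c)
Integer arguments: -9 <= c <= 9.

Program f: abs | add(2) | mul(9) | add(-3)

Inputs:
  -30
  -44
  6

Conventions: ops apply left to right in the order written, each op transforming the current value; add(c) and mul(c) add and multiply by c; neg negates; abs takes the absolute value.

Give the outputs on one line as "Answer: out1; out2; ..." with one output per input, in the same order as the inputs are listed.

285; 411; 69

Execution, op by op:
  -30 -> 30 -> 32 -> 288 -> 285
  -44 -> 44 -> 46 -> 414 -> 411
  6 -> 6 -> 8 -> 72 -> 69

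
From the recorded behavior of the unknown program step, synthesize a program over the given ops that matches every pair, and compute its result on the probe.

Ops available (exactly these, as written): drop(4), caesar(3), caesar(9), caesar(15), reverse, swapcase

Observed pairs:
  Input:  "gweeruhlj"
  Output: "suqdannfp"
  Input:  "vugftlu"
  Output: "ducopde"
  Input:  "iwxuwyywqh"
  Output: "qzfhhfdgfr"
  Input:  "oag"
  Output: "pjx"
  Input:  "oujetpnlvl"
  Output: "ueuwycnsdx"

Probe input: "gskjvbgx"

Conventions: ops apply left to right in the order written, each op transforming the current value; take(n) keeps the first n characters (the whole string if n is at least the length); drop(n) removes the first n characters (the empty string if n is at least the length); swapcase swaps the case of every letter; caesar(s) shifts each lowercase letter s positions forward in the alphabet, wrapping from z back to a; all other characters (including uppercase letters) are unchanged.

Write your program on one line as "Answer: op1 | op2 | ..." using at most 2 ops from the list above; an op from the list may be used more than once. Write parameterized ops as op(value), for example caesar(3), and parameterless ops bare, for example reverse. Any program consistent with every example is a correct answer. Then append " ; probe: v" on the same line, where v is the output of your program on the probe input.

caesar(9) | reverse ; probe: "gpkestbp"

Check, running the answer program on each example:
  "gweeruhlj" -> "pfnnadqus" -> "suqdannfp"
  "vugftlu" -> "edpocud" -> "ducopde"
  "iwxuwyywqh" -> "rfgdfhhfzq" -> "qzfhhfdgfr"
  "oag" -> "xjp" -> "pjx"
  "oujetpnlvl" -> "xdsncywueu" -> "ueuwycnsdx"
  probe: "gskjvbgx" -> "pbtsekpg" -> "gpkestbp"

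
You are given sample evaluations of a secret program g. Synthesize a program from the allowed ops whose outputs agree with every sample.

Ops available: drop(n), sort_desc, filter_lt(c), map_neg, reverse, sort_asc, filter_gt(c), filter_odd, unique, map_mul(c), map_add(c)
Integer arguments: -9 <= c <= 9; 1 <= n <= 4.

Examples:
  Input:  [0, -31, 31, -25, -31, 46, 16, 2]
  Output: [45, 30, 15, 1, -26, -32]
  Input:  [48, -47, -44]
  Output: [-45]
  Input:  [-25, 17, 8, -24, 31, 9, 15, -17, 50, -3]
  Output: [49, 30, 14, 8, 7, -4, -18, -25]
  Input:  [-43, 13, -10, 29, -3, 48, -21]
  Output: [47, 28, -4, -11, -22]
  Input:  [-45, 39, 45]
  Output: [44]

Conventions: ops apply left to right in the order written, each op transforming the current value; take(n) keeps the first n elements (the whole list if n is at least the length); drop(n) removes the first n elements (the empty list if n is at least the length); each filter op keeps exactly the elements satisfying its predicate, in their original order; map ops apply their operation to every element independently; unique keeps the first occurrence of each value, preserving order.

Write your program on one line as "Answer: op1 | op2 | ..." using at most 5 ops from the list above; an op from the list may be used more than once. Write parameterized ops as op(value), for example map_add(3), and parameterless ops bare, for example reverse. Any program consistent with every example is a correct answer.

drop(2) | map_add(3) | sort_asc | map_add(-4) | reverse

Check, running the answer program on each example:
  [0, -31, 31, -25, -31, 46, 16, 2] -> [31, -25, -31, 46, 16, 2] -> [34, -22, -28, 49, 19, 5] -> [-28, -22, 5, 19, 34, 49] -> [-32, -26, 1, 15, 30, 45] -> [45, 30, 15, 1, -26, -32]
  [48, -47, -44] -> [-44] -> [-41] -> [-41] -> [-45] -> [-45]
  [-25, 17, 8, -24, 31, 9, 15, -17, 50, -3] -> [8, -24, 31, 9, 15, -17, 50, -3] -> [11, -21, 34, 12, 18, -14, 53, 0] -> [-21, -14, 0, 11, 12, 18, 34, 53] -> [-25, -18, -4, 7, 8, 14, 30, 49] -> [49, 30, 14, 8, 7, -4, -18, -25]
  [-43, 13, -10, 29, -3, 48, -21] -> [-10, 29, -3, 48, -21] -> [-7, 32, 0, 51, -18] -> [-18, -7, 0, 32, 51] -> [-22, -11, -4, 28, 47] -> [47, 28, -4, -11, -22]
  [-45, 39, 45] -> [45] -> [48] -> [48] -> [44] -> [44]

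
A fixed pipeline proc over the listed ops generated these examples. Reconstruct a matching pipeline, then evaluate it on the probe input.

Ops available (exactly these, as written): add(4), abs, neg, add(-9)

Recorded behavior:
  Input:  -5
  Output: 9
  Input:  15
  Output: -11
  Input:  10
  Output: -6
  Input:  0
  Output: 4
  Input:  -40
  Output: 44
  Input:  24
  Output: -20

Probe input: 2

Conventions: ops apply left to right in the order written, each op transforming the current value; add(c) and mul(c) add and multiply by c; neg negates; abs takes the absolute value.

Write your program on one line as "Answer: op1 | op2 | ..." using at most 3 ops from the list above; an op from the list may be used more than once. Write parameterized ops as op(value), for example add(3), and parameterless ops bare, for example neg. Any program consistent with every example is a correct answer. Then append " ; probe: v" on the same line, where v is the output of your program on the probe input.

neg | add(4) ; probe: 2

Check, running the answer program on each example:
  -5 -> 5 -> 9
  15 -> -15 -> -11
  10 -> -10 -> -6
  0 -> 0 -> 4
  -40 -> 40 -> 44
  24 -> -24 -> -20
  probe: 2 -> -2 -> 2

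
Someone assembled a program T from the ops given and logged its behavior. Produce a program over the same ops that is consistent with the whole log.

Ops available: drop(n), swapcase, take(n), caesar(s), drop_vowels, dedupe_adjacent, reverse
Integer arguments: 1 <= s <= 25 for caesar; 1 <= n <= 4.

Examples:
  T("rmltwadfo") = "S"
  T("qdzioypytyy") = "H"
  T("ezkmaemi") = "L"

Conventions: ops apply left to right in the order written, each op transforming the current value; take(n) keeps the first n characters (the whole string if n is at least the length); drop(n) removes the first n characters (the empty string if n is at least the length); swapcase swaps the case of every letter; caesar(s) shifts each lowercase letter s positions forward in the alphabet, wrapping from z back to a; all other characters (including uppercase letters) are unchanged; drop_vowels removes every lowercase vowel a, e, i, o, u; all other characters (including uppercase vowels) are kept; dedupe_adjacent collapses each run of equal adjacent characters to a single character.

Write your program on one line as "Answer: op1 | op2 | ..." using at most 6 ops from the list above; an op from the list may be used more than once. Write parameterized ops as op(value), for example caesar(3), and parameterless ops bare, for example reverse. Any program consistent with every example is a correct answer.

caesar(25) | dedupe_adjacent | swapcase | drop(3) | take(1)

Check, running the answer program on each example:
  "rmltwadfo" -> "qlksvzcen" -> "qlksvzcen" -> "QLKSVZCEN" -> "SVZCEN" -> "S"
  "qdzioypytyy" -> "pcyhnxoxsxx" -> "pcyhnxoxsx" -> "PCYHNXOXSX" -> "HNXOXSX" -> "H"
  "ezkmaemi" -> "dyjlzdlh" -> "dyjlzdlh" -> "DYJLZDLH" -> "LZDLH" -> "L"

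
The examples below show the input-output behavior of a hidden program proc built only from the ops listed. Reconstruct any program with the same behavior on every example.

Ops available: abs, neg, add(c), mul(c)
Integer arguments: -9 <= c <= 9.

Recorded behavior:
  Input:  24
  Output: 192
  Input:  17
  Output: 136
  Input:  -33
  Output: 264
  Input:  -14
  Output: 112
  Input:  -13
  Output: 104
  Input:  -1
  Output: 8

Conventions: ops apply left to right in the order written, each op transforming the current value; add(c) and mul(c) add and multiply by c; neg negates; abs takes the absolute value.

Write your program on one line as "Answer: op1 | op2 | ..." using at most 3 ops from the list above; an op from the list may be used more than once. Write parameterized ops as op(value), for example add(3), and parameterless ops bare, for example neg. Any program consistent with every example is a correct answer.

neg | abs | mul(8)

Check, running the answer program on each example:
  24 -> -24 -> 24 -> 192
  17 -> -17 -> 17 -> 136
  -33 -> 33 -> 33 -> 264
  -14 -> 14 -> 14 -> 112
  -13 -> 13 -> 13 -> 104
  -1 -> 1 -> 1 -> 8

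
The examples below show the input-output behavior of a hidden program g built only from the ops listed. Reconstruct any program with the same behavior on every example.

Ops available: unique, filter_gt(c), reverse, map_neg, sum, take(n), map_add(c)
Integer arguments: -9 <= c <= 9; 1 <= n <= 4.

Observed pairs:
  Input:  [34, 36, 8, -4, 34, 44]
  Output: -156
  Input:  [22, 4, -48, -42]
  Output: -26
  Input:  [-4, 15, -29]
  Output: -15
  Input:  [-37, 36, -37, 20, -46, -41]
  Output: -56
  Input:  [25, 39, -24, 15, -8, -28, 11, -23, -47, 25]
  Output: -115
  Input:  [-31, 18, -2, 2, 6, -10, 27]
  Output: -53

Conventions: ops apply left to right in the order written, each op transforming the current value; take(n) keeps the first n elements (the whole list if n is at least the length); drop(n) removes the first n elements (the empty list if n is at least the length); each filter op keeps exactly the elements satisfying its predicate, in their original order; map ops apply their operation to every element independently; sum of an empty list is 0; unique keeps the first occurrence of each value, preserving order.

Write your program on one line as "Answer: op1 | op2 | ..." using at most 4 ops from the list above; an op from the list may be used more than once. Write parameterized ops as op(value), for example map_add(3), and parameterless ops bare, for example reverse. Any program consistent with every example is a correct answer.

filter_gt(1) | map_neg | reverse | sum

Check, running the answer program on each example:
  [34, 36, 8, -4, 34, 44] -> [34, 36, 8, 34, 44] -> [-34, -36, -8, -34, -44] -> [-44, -34, -8, -36, -34] -> -156
  [22, 4, -48, -42] -> [22, 4] -> [-22, -4] -> [-4, -22] -> -26
  [-4, 15, -29] -> [15] -> [-15] -> [-15] -> -15
  [-37, 36, -37, 20, -46, -41] -> [36, 20] -> [-36, -20] -> [-20, -36] -> -56
  [25, 39, -24, 15, -8, -28, 11, -23, -47, 25] -> [25, 39, 15, 11, 25] -> [-25, -39, -15, -11, -25] -> [-25, -11, -15, -39, -25] -> -115
  [-31, 18, -2, 2, 6, -10, 27] -> [18, 2, 6, 27] -> [-18, -2, -6, -27] -> [-27, -6, -2, -18] -> -53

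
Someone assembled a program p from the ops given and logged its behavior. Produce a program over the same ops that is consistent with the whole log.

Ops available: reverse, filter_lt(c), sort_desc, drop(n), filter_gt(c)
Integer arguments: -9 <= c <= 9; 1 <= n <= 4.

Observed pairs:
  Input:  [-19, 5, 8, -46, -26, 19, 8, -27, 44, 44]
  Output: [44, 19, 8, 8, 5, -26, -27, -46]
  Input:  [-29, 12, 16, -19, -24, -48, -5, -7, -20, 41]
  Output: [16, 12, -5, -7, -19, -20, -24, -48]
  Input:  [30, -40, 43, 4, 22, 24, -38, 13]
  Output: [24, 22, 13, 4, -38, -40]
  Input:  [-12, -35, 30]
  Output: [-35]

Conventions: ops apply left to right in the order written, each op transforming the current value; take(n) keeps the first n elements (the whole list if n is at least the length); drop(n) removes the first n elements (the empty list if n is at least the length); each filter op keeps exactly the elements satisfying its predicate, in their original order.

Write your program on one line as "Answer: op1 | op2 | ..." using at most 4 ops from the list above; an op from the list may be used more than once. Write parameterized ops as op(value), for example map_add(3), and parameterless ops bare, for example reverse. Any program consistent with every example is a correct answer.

drop(1) | sort_desc | drop(1)

Check, running the answer program on each example:
  [-19, 5, 8, -46, -26, 19, 8, -27, 44, 44] -> [5, 8, -46, -26, 19, 8, -27, 44, 44] -> [44, 44, 19, 8, 8, 5, -26, -27, -46] -> [44, 19, 8, 8, 5, -26, -27, -46]
  [-29, 12, 16, -19, -24, -48, -5, -7, -20, 41] -> [12, 16, -19, -24, -48, -5, -7, -20, 41] -> [41, 16, 12, -5, -7, -19, -20, -24, -48] -> [16, 12, -5, -7, -19, -20, -24, -48]
  [30, -40, 43, 4, 22, 24, -38, 13] -> [-40, 43, 4, 22, 24, -38, 13] -> [43, 24, 22, 13, 4, -38, -40] -> [24, 22, 13, 4, -38, -40]
  [-12, -35, 30] -> [-35, 30] -> [30, -35] -> [-35]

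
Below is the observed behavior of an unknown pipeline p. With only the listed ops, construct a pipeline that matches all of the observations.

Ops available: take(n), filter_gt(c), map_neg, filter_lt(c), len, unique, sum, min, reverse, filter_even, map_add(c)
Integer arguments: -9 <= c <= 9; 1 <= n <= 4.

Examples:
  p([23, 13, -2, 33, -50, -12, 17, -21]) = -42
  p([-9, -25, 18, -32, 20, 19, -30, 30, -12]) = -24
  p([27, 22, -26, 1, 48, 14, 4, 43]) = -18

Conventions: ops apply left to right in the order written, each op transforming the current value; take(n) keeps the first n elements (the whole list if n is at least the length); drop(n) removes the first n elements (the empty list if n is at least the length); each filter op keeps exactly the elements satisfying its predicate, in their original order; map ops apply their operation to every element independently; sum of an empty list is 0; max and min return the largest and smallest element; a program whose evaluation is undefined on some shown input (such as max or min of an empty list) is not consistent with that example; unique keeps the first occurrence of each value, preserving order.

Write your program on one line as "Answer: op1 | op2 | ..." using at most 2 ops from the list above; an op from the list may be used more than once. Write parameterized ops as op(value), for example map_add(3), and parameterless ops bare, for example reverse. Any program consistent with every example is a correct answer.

map_add(8) | min

Check, running the answer program on each example:
  [23, 13, -2, 33, -50, -12, 17, -21] -> [31, 21, 6, 41, -42, -4, 25, -13] -> -42
  [-9, -25, 18, -32, 20, 19, -30, 30, -12] -> [-1, -17, 26, -24, 28, 27, -22, 38, -4] -> -24
  [27, 22, -26, 1, 48, 14, 4, 43] -> [35, 30, -18, 9, 56, 22, 12, 51] -> -18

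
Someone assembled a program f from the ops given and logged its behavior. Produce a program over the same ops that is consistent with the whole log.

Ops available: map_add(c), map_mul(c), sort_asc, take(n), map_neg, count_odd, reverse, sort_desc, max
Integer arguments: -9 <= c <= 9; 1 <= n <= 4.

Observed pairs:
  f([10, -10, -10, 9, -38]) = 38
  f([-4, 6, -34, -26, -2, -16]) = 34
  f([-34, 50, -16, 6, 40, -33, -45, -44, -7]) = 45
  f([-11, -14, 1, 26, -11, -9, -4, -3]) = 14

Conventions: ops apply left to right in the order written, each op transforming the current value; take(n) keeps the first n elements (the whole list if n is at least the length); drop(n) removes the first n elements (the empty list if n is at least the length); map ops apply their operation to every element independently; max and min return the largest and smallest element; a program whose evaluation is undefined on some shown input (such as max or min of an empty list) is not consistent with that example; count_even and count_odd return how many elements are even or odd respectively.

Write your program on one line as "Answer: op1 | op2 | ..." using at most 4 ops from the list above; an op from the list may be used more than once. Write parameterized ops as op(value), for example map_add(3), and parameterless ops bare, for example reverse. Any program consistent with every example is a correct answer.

map_neg | sort_desc | reverse | max

Check, running the answer program on each example:
  [10, -10, -10, 9, -38] -> [-10, 10, 10, -9, 38] -> [38, 10, 10, -9, -10] -> [-10, -9, 10, 10, 38] -> 38
  [-4, 6, -34, -26, -2, -16] -> [4, -6, 34, 26, 2, 16] -> [34, 26, 16, 4, 2, -6] -> [-6, 2, 4, 16, 26, 34] -> 34
  [-34, 50, -16, 6, 40, -33, -45, -44, -7] -> [34, -50, 16, -6, -40, 33, 45, 44, 7] -> [45, 44, 34, 33, 16, 7, -6, -40, -50] -> [-50, -40, -6, 7, 16, 33, 34, 44, 45] -> 45
  [-11, -14, 1, 26, -11, -9, -4, -3] -> [11, 14, -1, -26, 11, 9, 4, 3] -> [14, 11, 11, 9, 4, 3, -1, -26] -> [-26, -1, 3, 4, 9, 11, 11, 14] -> 14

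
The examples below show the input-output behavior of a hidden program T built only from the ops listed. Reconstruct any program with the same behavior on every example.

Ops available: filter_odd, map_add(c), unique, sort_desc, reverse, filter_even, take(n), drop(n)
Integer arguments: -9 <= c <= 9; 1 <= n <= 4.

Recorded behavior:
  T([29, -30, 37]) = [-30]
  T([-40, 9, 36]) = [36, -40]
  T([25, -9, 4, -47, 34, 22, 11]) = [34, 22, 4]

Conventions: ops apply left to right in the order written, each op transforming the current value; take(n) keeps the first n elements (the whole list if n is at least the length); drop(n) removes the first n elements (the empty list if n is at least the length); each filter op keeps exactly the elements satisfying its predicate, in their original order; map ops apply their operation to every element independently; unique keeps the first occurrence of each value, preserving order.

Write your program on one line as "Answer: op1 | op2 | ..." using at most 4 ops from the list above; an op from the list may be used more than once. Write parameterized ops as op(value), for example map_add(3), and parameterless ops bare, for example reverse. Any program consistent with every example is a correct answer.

sort_desc | reverse | filter_even | reverse

Check, running the answer program on each example:
  [29, -30, 37] -> [37, 29, -30] -> [-30, 29, 37] -> [-30] -> [-30]
  [-40, 9, 36] -> [36, 9, -40] -> [-40, 9, 36] -> [-40, 36] -> [36, -40]
  [25, -9, 4, -47, 34, 22, 11] -> [34, 25, 22, 11, 4, -9, -47] -> [-47, -9, 4, 11, 22, 25, 34] -> [4, 22, 34] -> [34, 22, 4]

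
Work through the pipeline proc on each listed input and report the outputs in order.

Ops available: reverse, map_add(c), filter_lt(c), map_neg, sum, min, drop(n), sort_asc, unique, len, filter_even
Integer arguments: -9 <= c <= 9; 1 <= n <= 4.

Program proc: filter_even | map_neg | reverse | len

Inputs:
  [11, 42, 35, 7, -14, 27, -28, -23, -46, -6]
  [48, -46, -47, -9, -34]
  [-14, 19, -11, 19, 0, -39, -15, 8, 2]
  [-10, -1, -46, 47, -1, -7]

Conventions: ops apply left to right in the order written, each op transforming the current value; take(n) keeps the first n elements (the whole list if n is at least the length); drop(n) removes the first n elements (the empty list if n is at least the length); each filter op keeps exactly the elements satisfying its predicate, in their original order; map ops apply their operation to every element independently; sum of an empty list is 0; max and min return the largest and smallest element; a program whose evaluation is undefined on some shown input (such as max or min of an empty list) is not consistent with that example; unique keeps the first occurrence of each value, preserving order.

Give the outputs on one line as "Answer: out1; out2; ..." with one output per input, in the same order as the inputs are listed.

Execution, op by op:
  [11, 42, 35, 7, -14, 27, -28, -23, -46, -6] -> [42, -14, -28, -46, -6] -> [-42, 14, 28, 46, 6] -> [6, 46, 28, 14, -42] -> 5
  [48, -46, -47, -9, -34] -> [48, -46, -34] -> [-48, 46, 34] -> [34, 46, -48] -> 3
  [-14, 19, -11, 19, 0, -39, -15, 8, 2] -> [-14, 0, 8, 2] -> [14, 0, -8, -2] -> [-2, -8, 0, 14] -> 4
  [-10, -1, -46, 47, -1, -7] -> [-10, -46] -> [10, 46] -> [46, 10] -> 2

5; 3; 4; 2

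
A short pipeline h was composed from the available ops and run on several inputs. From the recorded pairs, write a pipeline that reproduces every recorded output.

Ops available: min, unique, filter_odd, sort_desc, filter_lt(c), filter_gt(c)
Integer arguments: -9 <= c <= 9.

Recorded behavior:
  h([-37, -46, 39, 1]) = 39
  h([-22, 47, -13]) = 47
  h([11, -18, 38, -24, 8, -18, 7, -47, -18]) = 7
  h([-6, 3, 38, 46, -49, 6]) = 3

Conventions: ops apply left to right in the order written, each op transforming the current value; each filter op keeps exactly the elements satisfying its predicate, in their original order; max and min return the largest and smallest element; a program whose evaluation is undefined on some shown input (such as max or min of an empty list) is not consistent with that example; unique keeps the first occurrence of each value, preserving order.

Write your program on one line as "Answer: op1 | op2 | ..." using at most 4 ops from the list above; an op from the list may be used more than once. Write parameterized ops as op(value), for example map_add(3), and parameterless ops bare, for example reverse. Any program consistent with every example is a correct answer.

filter_gt(-7) | filter_gt(2) | min

Check, running the answer program on each example:
  [-37, -46, 39, 1] -> [39, 1] -> [39] -> 39
  [-22, 47, -13] -> [47] -> [47] -> 47
  [11, -18, 38, -24, 8, -18, 7, -47, -18] -> [11, 38, 8, 7] -> [11, 38, 8, 7] -> 7
  [-6, 3, 38, 46, -49, 6] -> [-6, 3, 38, 46, 6] -> [3, 38, 46, 6] -> 3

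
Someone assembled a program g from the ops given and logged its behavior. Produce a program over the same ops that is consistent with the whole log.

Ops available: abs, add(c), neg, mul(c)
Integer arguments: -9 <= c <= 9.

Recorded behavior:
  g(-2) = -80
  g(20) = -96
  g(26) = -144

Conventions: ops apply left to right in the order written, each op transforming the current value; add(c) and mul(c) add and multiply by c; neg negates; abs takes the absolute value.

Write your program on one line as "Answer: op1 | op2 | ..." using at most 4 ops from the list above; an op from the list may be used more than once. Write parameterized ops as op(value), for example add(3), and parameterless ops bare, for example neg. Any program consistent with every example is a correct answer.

neg | add(8) | abs | mul(-8)

Check, running the answer program on each example:
  -2 -> 2 -> 10 -> 10 -> -80
  20 -> -20 -> -12 -> 12 -> -96
  26 -> -26 -> -18 -> 18 -> -144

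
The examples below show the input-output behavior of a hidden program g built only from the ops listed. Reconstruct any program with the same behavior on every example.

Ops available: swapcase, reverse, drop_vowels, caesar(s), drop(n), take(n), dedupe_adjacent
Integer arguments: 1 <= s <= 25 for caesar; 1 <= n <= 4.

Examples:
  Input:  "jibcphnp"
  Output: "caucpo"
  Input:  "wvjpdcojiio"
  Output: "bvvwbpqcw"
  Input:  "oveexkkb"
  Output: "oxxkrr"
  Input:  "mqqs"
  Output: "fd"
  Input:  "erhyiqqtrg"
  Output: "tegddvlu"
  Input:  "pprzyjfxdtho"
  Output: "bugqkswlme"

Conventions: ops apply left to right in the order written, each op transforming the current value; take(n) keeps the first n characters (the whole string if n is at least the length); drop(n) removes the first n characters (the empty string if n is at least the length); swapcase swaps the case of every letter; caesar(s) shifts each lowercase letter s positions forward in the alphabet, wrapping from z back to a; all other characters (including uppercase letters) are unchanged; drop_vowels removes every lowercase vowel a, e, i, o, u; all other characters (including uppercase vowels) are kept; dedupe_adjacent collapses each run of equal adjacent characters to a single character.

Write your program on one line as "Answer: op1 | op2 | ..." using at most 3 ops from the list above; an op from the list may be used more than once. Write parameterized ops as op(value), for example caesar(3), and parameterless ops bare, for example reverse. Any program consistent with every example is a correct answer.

drop(2) | caesar(13) | reverse

Check, running the answer program on each example:
  "jibcphnp" -> "bcphnp" -> "opcuac" -> "caucpo"
  "wvjpdcojiio" -> "jpdcojiio" -> "wcqpbwvvb" -> "bvvwbpqcw"
  "oveexkkb" -> "eexkkb" -> "rrkxxo" -> "oxxkrr"
  "mqqs" -> "qs" -> "df" -> "fd"
  "erhyiqqtrg" -> "hyiqqtrg" -> "ulvddget" -> "tegddvlu"
  "pprzyjfxdtho" -> "rzyjfxdtho" -> "emlwskqgub" -> "bugqkswlme"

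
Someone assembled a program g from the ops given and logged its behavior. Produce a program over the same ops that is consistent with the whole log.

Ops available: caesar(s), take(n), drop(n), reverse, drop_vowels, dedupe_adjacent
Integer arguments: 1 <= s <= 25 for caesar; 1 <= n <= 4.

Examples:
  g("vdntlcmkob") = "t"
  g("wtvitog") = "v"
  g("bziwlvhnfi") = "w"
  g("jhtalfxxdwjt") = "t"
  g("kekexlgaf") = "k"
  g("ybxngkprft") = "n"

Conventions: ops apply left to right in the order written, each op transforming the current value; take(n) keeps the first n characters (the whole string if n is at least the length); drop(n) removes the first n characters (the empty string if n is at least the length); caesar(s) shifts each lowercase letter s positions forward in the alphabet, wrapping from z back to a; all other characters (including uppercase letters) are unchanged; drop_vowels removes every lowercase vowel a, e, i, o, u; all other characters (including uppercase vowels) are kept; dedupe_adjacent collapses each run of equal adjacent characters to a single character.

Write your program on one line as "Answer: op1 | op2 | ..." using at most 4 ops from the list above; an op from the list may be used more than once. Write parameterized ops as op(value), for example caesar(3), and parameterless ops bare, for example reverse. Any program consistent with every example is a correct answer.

take(4) | reverse | drop_vowels | take(1)

Check, running the answer program on each example:
  "vdntlcmkob" -> "vdnt" -> "tndv" -> "tndv" -> "t"
  "wtvitog" -> "wtvi" -> "ivtw" -> "vtw" -> "v"
  "bziwlvhnfi" -> "bziw" -> "wizb" -> "wzb" -> "w"
  "jhtalfxxdwjt" -> "jhta" -> "athj" -> "thj" -> "t"
  "kekexlgaf" -> "keke" -> "ekek" -> "kk" -> "k"
  "ybxngkprft" -> "ybxn" -> "nxby" -> "nxby" -> "n"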